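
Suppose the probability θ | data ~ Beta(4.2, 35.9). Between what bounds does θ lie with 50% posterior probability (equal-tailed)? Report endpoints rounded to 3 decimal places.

[0.070, 0.133]

Posterior: Beta(4.2, 35.9).
Equal-tailed 50% interval: the 0.25 and 0.75 quantiles of Beta(4.2, 35.9).
Posterior mean ≈ 0.105, SD ≈ 0.048; a Normal approximation gives roughly [0.073, 0.137].
Exact: F⁻¹(0.25) = 0.070; F⁻¹(0.75) = 0.133.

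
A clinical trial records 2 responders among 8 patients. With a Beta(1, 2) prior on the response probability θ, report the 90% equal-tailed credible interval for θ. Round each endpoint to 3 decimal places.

[0.087, 0.507]

Posterior: Beta(1+2, 2+6) = Beta(3, 8).
Equal-tailed 90% interval: the 0.05 and 0.95 quantiles of Beta(3, 8).
Posterior mean ≈ 0.273, SD ≈ 0.129; a Normal approximation gives roughly [0.061, 0.484].
Exact: F⁻¹(0.05) = 0.087; F⁻¹(0.95) = 0.507.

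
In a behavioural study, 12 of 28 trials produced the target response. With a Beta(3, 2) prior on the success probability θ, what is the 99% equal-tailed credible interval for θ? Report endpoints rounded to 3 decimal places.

[0.246, 0.674]

Posterior: Beta(3+12, 2+16) = Beta(15, 18).
Equal-tailed 99% interval: the 0.005 and 0.995 quantiles of Beta(15, 18).
Posterior mean ≈ 0.455, SD ≈ 0.085; a Normal approximation gives roughly [0.235, 0.675].
Exact: F⁻¹(0.005) = 0.246; F⁻¹(0.995) = 0.674.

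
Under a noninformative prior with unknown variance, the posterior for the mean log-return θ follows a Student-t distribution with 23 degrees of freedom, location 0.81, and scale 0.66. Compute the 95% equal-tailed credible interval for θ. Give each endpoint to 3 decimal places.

[-0.555, 2.175]

The t_23 distribution is symmetric; the 95% interval is 0.81 ± t·0.66 with t_{0.975,23} = 2.069.
Half-width: 2.069 × 0.66 = 1.365.
0.81 − 1.365 = -0.555; 0.81 + 1.365 = 2.175.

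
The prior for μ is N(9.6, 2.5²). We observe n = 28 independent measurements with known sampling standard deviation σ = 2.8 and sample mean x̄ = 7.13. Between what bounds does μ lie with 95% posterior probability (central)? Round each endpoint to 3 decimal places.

Posterior precision = 1/2.5² + 28/2.8² = 0.1600 + 3.5714 = 3.7314, so posterior SD = 0.5177.
Posterior mean = (9.6/2.5² + 28·7.13/2.8²) / 3.7314 = 7.2359.
Interval: 7.2359 ± 1.960 × 0.5177 → [6.221, 8.251].

[6.221, 8.251]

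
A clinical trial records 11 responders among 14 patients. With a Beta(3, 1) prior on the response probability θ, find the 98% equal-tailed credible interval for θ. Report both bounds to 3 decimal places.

Posterior: Beta(3+11, 1+3) = Beta(14, 4).
Equal-tailed 98% interval: the 0.01 and 0.99 quantiles of Beta(14, 4).
Posterior mean ≈ 0.778, SD ≈ 0.095; a Normal approximation gives roughly [0.556, 1.000].
Exact: F⁻¹(0.01) = 0.520; F⁻¹(0.99) = 0.948.

[0.520, 0.948]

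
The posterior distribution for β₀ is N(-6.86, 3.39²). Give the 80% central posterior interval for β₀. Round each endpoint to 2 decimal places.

[-11.20, -2.52]

The posterior is symmetric, so the 80% equal-tailed interval is β₀ = -6.86 ± z·3.39 with z = 1.282.
Half-width: 1.282 × 3.39 = 4.34.
-6.86 − 4.34 = -11.20; -6.86 + 4.34 = -2.52.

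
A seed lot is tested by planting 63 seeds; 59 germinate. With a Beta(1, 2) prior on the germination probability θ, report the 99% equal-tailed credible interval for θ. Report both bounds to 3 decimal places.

[0.797, 0.976]

Posterior: Beta(1+59, 2+4) = Beta(60, 6).
Equal-tailed 99% interval: the 0.005 and 0.995 quantiles of Beta(60, 6).
Posterior mean ≈ 0.909, SD ≈ 0.035; a Normal approximation gives roughly [0.819, 1.000].
Exact: F⁻¹(0.005) = 0.797; F⁻¹(0.995) = 0.976.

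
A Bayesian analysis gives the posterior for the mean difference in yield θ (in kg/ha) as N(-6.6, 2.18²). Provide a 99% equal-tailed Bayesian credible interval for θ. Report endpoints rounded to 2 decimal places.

[-12.22, -0.98]

The posterior is symmetric, so the 99% equal-tailed interval is θ = -6.6 ± z·2.18 with z = 2.576.
Half-width: 2.576 × 2.18 = 5.62.
-6.6 − 5.62 = -12.22; -6.6 + 5.62 = -0.98.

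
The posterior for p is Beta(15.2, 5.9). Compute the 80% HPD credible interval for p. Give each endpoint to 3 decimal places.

[0.609, 0.853]

The posterior is unimodal and skewed, so the HPD interval has equal density at both endpoints and is the shortest 80% interval.
Solving f(0.609) = f(0.853) with F(0.853) − F(0.609) = 0.80 gives [0.609, 0.853].
For comparison, the equal-tailed interval is [0.592, 0.839]; the HPD is narrower and shifted toward the mode.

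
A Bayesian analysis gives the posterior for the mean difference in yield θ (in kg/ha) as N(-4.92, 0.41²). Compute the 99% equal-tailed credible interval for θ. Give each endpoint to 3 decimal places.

The posterior is symmetric, so the 99% equal-tailed interval is θ = -4.92 ± z·0.41 with z = 2.576.
Half-width: 2.576 × 0.41 = 1.056.
-4.92 − 1.056 = -5.976; -4.92 + 1.056 = -3.864.

[-5.976, -3.864]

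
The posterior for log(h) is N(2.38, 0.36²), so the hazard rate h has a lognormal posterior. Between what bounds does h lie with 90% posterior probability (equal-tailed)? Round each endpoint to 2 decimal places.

On the log scale the 90% interval is 2.38 ± 1.645 × 0.36 = [1.7879, 2.9721].
Exponentiate: [e^1.7879, e^2.9721] = [5.98, 19.53].

[5.98, 19.53]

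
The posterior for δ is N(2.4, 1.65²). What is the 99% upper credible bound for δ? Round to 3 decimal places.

Need U with P(δ ≤ U) = 0.99: U = 2.4 + z_{0.01}·1.65.
z = 2.326; U = 2.4 + 2.326 × 1.65 = 6.238.

6.238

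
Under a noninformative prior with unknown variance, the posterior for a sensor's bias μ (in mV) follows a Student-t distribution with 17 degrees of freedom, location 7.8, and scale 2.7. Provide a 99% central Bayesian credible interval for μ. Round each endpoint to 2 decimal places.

[-0.03, 15.63]

The t_17 distribution is symmetric; the 99% interval is 7.8 ± t·2.7 with t_{0.995,17} = 2.898.
Half-width: 2.898 × 2.7 = 7.83.
7.8 − 7.83 = -0.03; 7.8 + 7.83 = 15.63.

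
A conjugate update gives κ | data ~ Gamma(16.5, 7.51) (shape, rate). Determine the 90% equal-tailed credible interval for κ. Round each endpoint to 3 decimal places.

Posterior: Gamma(shape 16.5, rate 7.51).
Equal-tailed 90% interval: Gamma(16.5, 7.51) quantiles at 0.05 and 0.95.
Posterior mean ≈ 2.197, SD ≈ 0.541; a Normal approximation gives roughly [1.307, 3.087].
Exact: lower = 1.389; upper = 3.156.

[1.389, 3.156]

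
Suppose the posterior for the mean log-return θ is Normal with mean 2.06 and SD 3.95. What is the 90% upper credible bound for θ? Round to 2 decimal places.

Need U with P(θ ≤ U) = 0.90: U = 2.06 + z_{0.1}·3.95.
z = 1.282; U = 2.06 + 1.282 × 3.95 = 7.12.

7.12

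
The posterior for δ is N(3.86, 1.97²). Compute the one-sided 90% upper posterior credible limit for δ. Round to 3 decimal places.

6.385

Need U with P(δ ≤ U) = 0.90: U = 3.86 + z_{0.1}·1.97.
z = 1.282; U = 3.86 + 1.282 × 1.97 = 6.385.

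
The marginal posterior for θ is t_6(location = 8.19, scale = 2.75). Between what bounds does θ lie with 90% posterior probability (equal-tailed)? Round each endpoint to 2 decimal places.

[2.85, 13.53]

The t_6 distribution is symmetric; the 90% interval is 8.19 ± t·2.75 with t_{0.95,6} = 1.943.
Half-width: 1.943 × 2.75 = 5.34.
8.19 − 5.34 = 2.85; 8.19 + 5.34 = 13.53.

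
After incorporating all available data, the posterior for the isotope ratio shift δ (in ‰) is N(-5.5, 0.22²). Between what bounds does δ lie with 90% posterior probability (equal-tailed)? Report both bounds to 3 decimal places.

[-5.862, -5.138]

The posterior is symmetric, so the 90% equal-tailed interval is δ = -5.5 ± z·0.22 with z = 1.645.
Half-width: 1.645 × 0.22 = 0.362.
-5.5 − 0.362 = -5.862; -5.5 + 0.362 = -5.138.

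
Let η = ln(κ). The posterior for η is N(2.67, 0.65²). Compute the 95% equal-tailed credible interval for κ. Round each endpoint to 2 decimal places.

[4.04, 51.62]

On the log scale the 95% interval is 2.67 ± 1.960 × 0.65 = [1.3960, 3.9440].
Exponentiate: [e^1.3960, e^3.9440] = [4.04, 51.62].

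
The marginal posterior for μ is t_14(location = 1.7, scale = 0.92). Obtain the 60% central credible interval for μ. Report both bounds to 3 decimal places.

The t_14 distribution is symmetric; the 60% interval is 1.7 ± t·0.92 with t_{0.8,14} = 0.868.
Half-width: 0.868 × 0.92 = 0.799.
1.7 − 0.799 = 0.901; 1.7 + 0.799 = 2.499.

[0.901, 2.499]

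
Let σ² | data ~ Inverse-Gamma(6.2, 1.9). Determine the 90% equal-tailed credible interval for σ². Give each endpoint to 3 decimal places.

[0.176, 0.692]

Inverse-Gamma(6.2, 1.9) quantiles: F⁻¹(0.05) and F⁻¹(0.95).
Equivalently, 1/σ² ~ Gamma(6.2, rate = 1.9); invert its 0.95 and 0.05 quantiles.
Posterior mean ≈ 0.365, SD ≈ 0.178; a Normal approximation gives roughly [0.072, 0.659].
Exact: lower = 0.176; upper = 0.692.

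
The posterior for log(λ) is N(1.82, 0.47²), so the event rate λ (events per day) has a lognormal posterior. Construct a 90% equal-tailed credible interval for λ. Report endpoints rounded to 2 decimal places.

On the log scale the 90% interval is 1.82 ± 1.645 × 0.47 = [1.0469, 2.5931].
Exponentiate: [e^1.0469, e^2.5931] = [2.85, 13.37].

[2.85, 13.37]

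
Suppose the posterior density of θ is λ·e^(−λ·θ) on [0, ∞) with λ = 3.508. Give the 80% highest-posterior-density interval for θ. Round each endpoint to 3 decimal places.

The exponential density is strictly decreasing on [0, ∞), so the HPD interval is anchored at 0: [0, q] with P(θ ≤ q) = 0.80.
q = −ln(1 − 0.80) / 3.508 = 1.6094 / 3.508 = 0.459.

[0.000, 0.459]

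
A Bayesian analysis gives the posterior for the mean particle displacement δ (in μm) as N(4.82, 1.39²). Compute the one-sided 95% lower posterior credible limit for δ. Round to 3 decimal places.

2.534

Need L with P(δ ≥ L) = 0.95: L = 4.82 − z_{0.05}·1.39.
z = 1.645; L = 4.82 − 1.645 × 1.39 = 2.534.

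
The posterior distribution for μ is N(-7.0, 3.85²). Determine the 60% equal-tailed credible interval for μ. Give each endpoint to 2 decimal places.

[-10.24, -3.76]

The posterior is symmetric, so the 60% equal-tailed interval is μ = -7.0 ± z·3.85 with z = 0.842.
Half-width: 0.842 × 3.85 = 3.24.
-7.0 − 3.24 = -10.24; -7.0 + 3.24 = -3.76.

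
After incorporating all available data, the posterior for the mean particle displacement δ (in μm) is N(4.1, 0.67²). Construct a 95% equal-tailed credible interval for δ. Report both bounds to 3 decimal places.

The posterior is symmetric, so the 95% equal-tailed interval is δ = 4.1 ± z·0.67 with z = 1.960.
Half-width: 1.960 × 0.67 = 1.313.
4.1 − 1.313 = 2.787; 4.1 + 1.313 = 5.413.

[2.787, 5.413]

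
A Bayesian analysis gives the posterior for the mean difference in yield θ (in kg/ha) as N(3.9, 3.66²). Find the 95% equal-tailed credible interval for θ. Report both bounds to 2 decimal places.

The posterior is symmetric, so the 95% equal-tailed interval is θ = 3.9 ± z·3.66 with z = 1.960.
Half-width: 1.960 × 3.66 = 7.17.
3.9 − 7.17 = -3.27; 3.9 + 7.17 = 11.07.

[-3.27, 11.07]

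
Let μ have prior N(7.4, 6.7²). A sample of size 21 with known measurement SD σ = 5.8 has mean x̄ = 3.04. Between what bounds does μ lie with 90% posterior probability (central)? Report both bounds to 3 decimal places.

Posterior precision = 1/6.7² + 21/5.8² = 0.0223 + 0.6243 = 0.6465, so posterior SD = 1.2437.
Posterior mean = (7.4/6.7² + 21·3.04/5.8²) / 0.6465 = 3.1902.
Interval: 3.1902 ± 1.645 × 1.2437 → [1.145, 5.236].

[1.145, 5.236]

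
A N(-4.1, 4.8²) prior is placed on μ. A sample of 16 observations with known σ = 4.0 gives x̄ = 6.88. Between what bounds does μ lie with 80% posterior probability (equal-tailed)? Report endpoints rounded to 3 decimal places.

Posterior precision = 1/4.8² + 16/4.0² = 0.0434 + 1.0000 = 1.0434, so posterior SD = 0.9790.
Posterior mean = (-4.1/4.8² + 16·6.88/4.0²) / 1.0434 = 6.4233.
Interval: 6.4233 ± 1.282 × 0.9790 → [5.169, 7.678].

[5.169, 7.678]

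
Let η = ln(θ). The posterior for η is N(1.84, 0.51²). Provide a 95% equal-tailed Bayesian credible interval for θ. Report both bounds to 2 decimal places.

On the log scale the 95% interval is 1.84 ± 1.960 × 0.51 = [0.8404, 2.8396].
Exponentiate: [e^0.8404, e^2.8396] = [2.32, 17.11].

[2.32, 17.11]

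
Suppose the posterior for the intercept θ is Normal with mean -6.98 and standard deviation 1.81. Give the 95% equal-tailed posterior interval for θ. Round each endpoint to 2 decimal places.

The posterior is symmetric, so the 95% equal-tailed interval is θ = -6.98 ± z·1.81 with z = 1.960.
Half-width: 1.960 × 1.81 = 3.55.
-6.98 − 3.55 = -10.53; -6.98 + 3.55 = -3.43.

[-10.53, -3.43]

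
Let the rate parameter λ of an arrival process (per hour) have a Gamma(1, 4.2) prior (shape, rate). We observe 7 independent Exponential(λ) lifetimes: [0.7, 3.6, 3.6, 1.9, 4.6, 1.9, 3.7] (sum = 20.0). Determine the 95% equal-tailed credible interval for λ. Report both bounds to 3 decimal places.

[0.143, 0.596]

Posterior: Gamma(1+7, 4.2+20.0) = Gamma(8, 24.2) (shape, rate).
Equal-tailed 95% interval: Gamma(8, 24.2) quantiles at 0.025 and 0.975.
Posterior mean ≈ 0.331, SD ≈ 0.117; a Normal approximation gives roughly [0.102, 0.560].
Exact: lower = 0.143; upper = 0.596.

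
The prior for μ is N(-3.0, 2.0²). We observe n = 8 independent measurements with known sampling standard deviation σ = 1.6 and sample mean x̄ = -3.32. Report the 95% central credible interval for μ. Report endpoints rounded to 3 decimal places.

[-4.363, -2.229]

Posterior precision = 1/2.0² + 8/1.6² = 0.2500 + 3.1250 = 3.3750, so posterior SD = 0.5443.
Posterior mean = (-3.0/2.0² + 8·-3.32/1.6²) / 3.3750 = -3.2963.
Interval: -3.2963 ± 1.960 × 0.5443 → [-4.363, -2.229].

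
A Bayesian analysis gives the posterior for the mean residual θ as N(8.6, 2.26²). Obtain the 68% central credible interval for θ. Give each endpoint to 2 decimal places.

[6.35, 10.85]

The posterior is symmetric, so the 68% equal-tailed interval is θ = 8.6 ± z·2.26 with z = 0.994.
Half-width: 0.994 × 2.26 = 2.25.
8.6 − 2.25 = 6.35; 8.6 + 2.25 = 10.85.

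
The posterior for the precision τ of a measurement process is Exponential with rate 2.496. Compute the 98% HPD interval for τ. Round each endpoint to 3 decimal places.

The exponential density is strictly decreasing on [0, ∞), so the HPD interval is anchored at 0: [0, q] with P(τ ≤ q) = 0.98.
q = −ln(1 − 0.98) / 2.496 = 3.9120 / 2.496 = 1.567.

[0.000, 1.567]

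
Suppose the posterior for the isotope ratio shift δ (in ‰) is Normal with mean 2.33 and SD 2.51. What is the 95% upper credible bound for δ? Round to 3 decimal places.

6.459

Need U with P(δ ≤ U) = 0.95: U = 2.33 + z_{0.05}·2.51.
z = 1.645; U = 2.33 + 1.645 × 2.51 = 6.459.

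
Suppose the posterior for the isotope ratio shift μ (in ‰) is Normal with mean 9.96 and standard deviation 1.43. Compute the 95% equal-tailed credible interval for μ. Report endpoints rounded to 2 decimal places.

[7.16, 12.76]

The posterior is symmetric, so the 95% equal-tailed interval is μ = 9.96 ± z·1.43 with z = 1.960.
Half-width: 1.960 × 1.43 = 2.80.
9.96 − 2.80 = 7.16; 9.96 + 2.80 = 12.76.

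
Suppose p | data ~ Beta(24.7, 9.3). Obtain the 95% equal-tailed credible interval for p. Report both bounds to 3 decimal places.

Posterior: Beta(24.7, 9.3).
Equal-tailed 95% interval: the 0.025 and 0.975 quantiles of Beta(24.7, 9.3).
Posterior mean ≈ 0.726, SD ≈ 0.075; a Normal approximation gives roughly [0.579, 0.874].
Exact: F⁻¹(0.025) = 0.568; F⁻¹(0.975) = 0.860.

[0.568, 0.860]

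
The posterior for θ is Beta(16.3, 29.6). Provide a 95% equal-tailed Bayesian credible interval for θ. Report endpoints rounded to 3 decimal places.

Posterior: Beta(16.3, 29.6).
Equal-tailed 95% interval: the 0.025 and 0.975 quantiles of Beta(16.3, 29.6).
Posterior mean ≈ 0.355, SD ≈ 0.070; a Normal approximation gives roughly [0.218, 0.492].
Exact: F⁻¹(0.025) = 0.225; F⁻¹(0.975) = 0.497.

[0.225, 0.497]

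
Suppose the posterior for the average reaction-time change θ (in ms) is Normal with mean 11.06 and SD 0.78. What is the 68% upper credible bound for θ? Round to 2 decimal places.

Need U with P(θ ≤ U) = 0.68: U = 11.06 + z_{0.32}·0.78.
z = 0.468; U = 11.06 + 0.468 × 0.78 = 11.42.

11.42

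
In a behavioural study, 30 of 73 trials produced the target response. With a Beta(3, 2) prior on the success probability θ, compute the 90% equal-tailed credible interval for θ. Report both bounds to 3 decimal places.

Posterior: Beta(3+30, 2+43) = Beta(33, 45).
Equal-tailed 90% interval: the 0.05 and 0.95 quantiles of Beta(33, 45).
Posterior mean ≈ 0.423, SD ≈ 0.056; a Normal approximation gives roughly [0.332, 0.515].
Exact: F⁻¹(0.05) = 0.333; F⁻¹(0.95) = 0.516.

[0.333, 0.516]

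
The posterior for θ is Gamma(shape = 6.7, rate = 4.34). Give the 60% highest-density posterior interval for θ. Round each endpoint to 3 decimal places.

[0.898, 1.841]

The posterior is unimodal and skewed, so the HPD interval has equal density at both endpoints and is the shortest 60% interval.
Solving f(0.898) = f(1.841) with F(1.841) − F(0.898) = 0.60 gives [0.898, 1.841].
For comparison, the equal-tailed interval is [1.033, 2.011]; the HPD is narrower and shifted toward the mode.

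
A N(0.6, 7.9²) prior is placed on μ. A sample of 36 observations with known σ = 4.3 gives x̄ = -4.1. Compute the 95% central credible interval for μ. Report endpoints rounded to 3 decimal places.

Posterior precision = 1/7.9² + 36/4.3² = 0.0160 + 1.9470 = 1.9630, so posterior SD = 0.7137.
Posterior mean = (0.6/7.9² + 36·-4.1/4.3²) / 1.9630 = -4.0616.
Interval: -4.0616 ± 1.960 × 0.7137 → [-5.461, -2.663].

[-5.461, -2.663]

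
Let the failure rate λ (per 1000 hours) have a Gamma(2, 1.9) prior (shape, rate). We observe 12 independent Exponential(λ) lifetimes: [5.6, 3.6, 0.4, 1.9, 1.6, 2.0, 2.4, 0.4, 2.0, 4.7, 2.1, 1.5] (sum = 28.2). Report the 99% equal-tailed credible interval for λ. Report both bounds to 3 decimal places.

Posterior: Gamma(2+12, 1.9+28.2) = Gamma(14, 30.1) (shape, rate).
Equal-tailed 99% interval: Gamma(14, 30.1) quantiles at 0.005 and 0.995.
Posterior mean ≈ 0.465, SD ≈ 0.124; a Normal approximation gives roughly [0.145, 0.785].
Exact: lower = 0.207; upper = 0.847.

[0.207, 0.847]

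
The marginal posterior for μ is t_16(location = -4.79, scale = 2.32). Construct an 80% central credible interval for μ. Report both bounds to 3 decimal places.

The t_16 distribution is symmetric; the 80% interval is -4.79 ± t·2.32 with t_{0.9,16} = 1.337.
Half-width: 1.337 × 2.32 = 3.101.
-4.79 − 3.101 = -7.891; -4.79 + 3.101 = -1.689.

[-7.891, -1.689]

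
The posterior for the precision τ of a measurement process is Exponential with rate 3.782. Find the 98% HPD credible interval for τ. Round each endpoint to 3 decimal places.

The exponential density is strictly decreasing on [0, ∞), so the HPD interval is anchored at 0: [0, q] with P(τ ≤ q) = 0.98.
q = −ln(1 − 0.98) / 3.782 = 3.9120 / 3.782 = 1.034.

[0.000, 1.034]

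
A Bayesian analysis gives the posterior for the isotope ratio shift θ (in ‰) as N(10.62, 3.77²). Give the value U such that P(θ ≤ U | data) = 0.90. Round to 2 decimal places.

Need U with P(θ ≤ U) = 0.90: U = 10.62 + z_{0.1}·3.77.
z = 1.282; U = 10.62 + 1.282 × 3.77 = 15.45.

15.45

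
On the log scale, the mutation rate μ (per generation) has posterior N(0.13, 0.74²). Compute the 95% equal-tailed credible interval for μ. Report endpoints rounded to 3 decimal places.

[0.267, 4.857]

On the log scale the 95% interval is 0.13 ± 1.960 × 0.74 = [-1.3204, 1.5804].
Exponentiate: [e^-1.3204, e^1.5804] = [0.267, 4.857].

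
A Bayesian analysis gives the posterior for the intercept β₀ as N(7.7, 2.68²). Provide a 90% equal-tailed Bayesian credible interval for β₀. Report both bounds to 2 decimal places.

[3.29, 12.11]

The posterior is symmetric, so the 90% equal-tailed interval is β₀ = 7.7 ± z·2.68 with z = 1.645.
Half-width: 1.645 × 2.68 = 4.41.
7.7 − 4.41 = 3.29; 7.7 + 4.41 = 12.11.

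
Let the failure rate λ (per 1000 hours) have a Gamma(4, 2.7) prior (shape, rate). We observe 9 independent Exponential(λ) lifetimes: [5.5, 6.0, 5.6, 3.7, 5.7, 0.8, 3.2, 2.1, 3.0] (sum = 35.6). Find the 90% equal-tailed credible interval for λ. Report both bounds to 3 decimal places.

[0.201, 0.508]

Posterior: Gamma(4+9, 2.7+35.6) = Gamma(13, 38.3) (shape, rate).
Equal-tailed 90% interval: Gamma(13, 38.3) quantiles at 0.05 and 0.95.
Posterior mean ≈ 0.339, SD ≈ 0.094; a Normal approximation gives roughly [0.185, 0.494].
Exact: lower = 0.201; upper = 0.508.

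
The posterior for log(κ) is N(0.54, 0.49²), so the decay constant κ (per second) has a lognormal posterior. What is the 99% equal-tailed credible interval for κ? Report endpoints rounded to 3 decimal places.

[0.486, 6.063]

On the log scale the 99% interval is 0.54 ± 2.576 × 0.49 = [-0.7222, 1.8022].
Exponentiate: [e^-0.7222, e^1.8022] = [0.486, 6.063].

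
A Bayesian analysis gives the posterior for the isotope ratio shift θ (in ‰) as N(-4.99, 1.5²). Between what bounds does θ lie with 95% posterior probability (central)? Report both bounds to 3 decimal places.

[-7.930, -2.050]

The posterior is symmetric, so the 95% equal-tailed interval is θ = -4.99 ± z·1.5 with z = 1.960.
Half-width: 1.960 × 1.5 = 2.940.
-4.99 − 2.940 = -7.930; -4.99 + 2.940 = -2.050.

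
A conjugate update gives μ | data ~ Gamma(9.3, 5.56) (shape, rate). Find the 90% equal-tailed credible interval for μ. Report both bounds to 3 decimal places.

[0.884, 2.665]

Posterior: Gamma(shape 9.3, rate 5.56).
Equal-tailed 90% interval: Gamma(9.3, 5.56) quantiles at 0.05 and 0.95.
Posterior mean ≈ 1.673, SD ≈ 0.548; a Normal approximation gives roughly [0.770, 2.575].
Exact: lower = 0.884; upper = 2.665.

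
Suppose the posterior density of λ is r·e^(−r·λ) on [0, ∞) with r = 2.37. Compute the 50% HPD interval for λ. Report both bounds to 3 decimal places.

The exponential density is strictly decreasing on [0, ∞), so the HPD interval is anchored at 0: [0, q] with P(λ ≤ q) = 0.50.
q = −ln(1 − 0.50) / 2.37 = 0.6931 / 2.37 = 0.292.

[0.000, 0.292]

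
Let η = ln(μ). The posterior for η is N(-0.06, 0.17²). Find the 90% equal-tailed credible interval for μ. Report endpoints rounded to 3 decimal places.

[0.712, 1.246]

On the log scale the 90% interval is -0.06 ± 1.645 × 0.17 = [-0.3396, 0.2196].
Exponentiate: [e^-0.3396, e^0.2196] = [0.712, 1.246].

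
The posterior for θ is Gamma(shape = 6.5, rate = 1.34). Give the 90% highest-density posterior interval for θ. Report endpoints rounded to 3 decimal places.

[1.831, 7.757]

The posterior is unimodal and skewed, so the HPD interval has equal density at both endpoints and is the shortest 90% interval.
Solving f(1.831) = f(7.757) with F(7.757) − F(1.831) = 0.90 gives [1.831, 7.757].
For comparison, the equal-tailed interval is [2.198, 8.344]; the HPD is narrower and shifted toward the mode.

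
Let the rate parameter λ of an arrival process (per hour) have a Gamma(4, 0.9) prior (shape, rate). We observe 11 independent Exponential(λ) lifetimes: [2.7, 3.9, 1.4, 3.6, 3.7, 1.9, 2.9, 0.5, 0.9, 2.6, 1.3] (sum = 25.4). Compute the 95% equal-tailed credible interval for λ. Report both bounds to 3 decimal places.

[0.319, 0.893]

Posterior: Gamma(4+11, 0.9+25.4) = Gamma(15, 26.3) (shape, rate).
Equal-tailed 95% interval: Gamma(15, 26.3) quantiles at 0.025 and 0.975.
Posterior mean ≈ 0.570, SD ≈ 0.147; a Normal approximation gives roughly [0.282, 0.859].
Exact: lower = 0.319; upper = 0.893.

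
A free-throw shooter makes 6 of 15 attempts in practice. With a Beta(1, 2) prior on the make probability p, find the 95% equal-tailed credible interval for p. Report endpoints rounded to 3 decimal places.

Posterior: Beta(1+6, 2+9) = Beta(7, 11).
Equal-tailed 95% interval: the 0.025 and 0.975 quantiles of Beta(7, 11).
Posterior mean ≈ 0.389, SD ≈ 0.112; a Normal approximation gives roughly [0.170, 0.608].
Exact: F⁻¹(0.025) = 0.184; F⁻¹(0.975) = 0.617.

[0.184, 0.617]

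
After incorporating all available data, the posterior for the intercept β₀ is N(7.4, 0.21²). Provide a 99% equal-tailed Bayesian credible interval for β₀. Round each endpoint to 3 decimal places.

The posterior is symmetric, so the 99% equal-tailed interval is β₀ = 7.4 ± z·0.21 with z = 2.576.
Half-width: 2.576 × 0.21 = 0.541.
7.4 − 0.541 = 6.859; 7.4 + 0.541 = 7.941.

[6.859, 7.941]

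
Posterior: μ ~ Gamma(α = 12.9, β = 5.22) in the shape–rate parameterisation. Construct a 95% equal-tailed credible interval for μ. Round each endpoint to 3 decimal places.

Posterior: Gamma(shape 12.9, rate 5.22).
Equal-tailed 95% interval: Gamma(12.9, 5.22) quantiles at 0.025 and 0.975.
Posterior mean ≈ 2.471, SD ≈ 0.688; a Normal approximation gives roughly [1.123, 3.820].
Exact: lower = 1.312; upper = 3.991.

[1.312, 3.991]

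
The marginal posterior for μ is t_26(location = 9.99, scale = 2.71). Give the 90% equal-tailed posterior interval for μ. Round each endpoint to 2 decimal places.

[5.37, 14.61]

The t_26 distribution is symmetric; the 90% interval is 9.99 ± t·2.71 with t_{0.95,26} = 1.706.
Half-width: 1.706 × 2.71 = 4.62.
9.99 − 4.62 = 5.37; 9.99 + 4.62 = 14.61.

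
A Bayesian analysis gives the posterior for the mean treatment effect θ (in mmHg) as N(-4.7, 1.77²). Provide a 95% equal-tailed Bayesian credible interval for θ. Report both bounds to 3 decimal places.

The posterior is symmetric, so the 95% equal-tailed interval is θ = -4.7 ± z·1.77 with z = 1.960.
Half-width: 1.960 × 1.77 = 3.469.
-4.7 − 3.469 = -8.169; -4.7 + 3.469 = -1.231.

[-8.169, -1.231]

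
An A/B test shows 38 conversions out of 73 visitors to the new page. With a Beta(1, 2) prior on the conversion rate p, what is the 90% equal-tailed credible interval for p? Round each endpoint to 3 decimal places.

Posterior: Beta(1+38, 2+35) = Beta(39, 37).
Equal-tailed 90% interval: the 0.05 and 0.95 quantiles of Beta(39, 37).
Posterior mean ≈ 0.513, SD ≈ 0.057; a Normal approximation gives roughly [0.419, 0.607].
Exact: F⁻¹(0.05) = 0.419; F⁻¹(0.95) = 0.607.

[0.419, 0.607]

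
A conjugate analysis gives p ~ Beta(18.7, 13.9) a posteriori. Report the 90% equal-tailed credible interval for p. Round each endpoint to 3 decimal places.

Posterior: Beta(18.7, 13.9).
Equal-tailed 90% interval: the 0.05 and 0.95 quantiles of Beta(18.7, 13.9).
Posterior mean ≈ 0.574, SD ≈ 0.085; a Normal approximation gives roughly [0.433, 0.714].
Exact: F⁻¹(0.05) = 0.430; F⁻¹(0.95) = 0.712.

[0.430, 0.712]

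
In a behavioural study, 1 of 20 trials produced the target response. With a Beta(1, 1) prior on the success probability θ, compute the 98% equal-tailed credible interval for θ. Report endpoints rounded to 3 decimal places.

Posterior: Beta(1+1, 1+19) = Beta(2, 20).
Equal-tailed 98% interval: the 0.01 and 0.99 quantiles of Beta(2, 20).
Posterior mean ≈ 0.091, SD ≈ 0.060; a Normal approximation gives roughly [-0.049, 0.230].
Exact: F⁻¹(0.01) = 0.007; F⁻¹(0.99) = 0.277.

[0.007, 0.277]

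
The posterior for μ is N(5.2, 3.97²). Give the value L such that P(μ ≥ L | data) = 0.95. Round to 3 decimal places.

Need L with P(μ ≥ L) = 0.95: L = 5.2 − z_{0.05}·3.97.
z = 1.645; L = 5.2 − 1.645 × 3.97 = -1.330.

-1.330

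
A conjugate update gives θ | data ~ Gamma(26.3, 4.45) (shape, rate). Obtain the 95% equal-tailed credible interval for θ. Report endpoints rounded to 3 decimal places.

Posterior: Gamma(shape 26.3, rate 4.45).
Equal-tailed 95% interval: Gamma(26.3, 4.45) quantiles at 0.025 and 0.975.
Posterior mean ≈ 5.910, SD ≈ 1.152; a Normal approximation gives roughly [3.651, 8.169].
Exact: lower = 3.871; upper = 8.374.

[3.871, 8.374]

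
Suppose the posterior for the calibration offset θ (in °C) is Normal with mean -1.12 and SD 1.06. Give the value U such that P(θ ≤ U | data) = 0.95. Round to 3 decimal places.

Need U with P(θ ≤ U) = 0.95: U = -1.12 + z_{0.05}·1.06.
z = 1.645; U = -1.12 + 1.645 × 1.06 = 0.624.

0.624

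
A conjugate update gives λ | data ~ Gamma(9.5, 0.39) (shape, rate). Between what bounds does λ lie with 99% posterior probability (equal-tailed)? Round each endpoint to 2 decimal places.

[8.77, 49.46]

Posterior: Gamma(shape 9.5, rate 0.39).
Equal-tailed 99% interval: Gamma(9.5, 0.39) quantiles at 0.005 and 0.995.
Posterior mean ≈ 24.36, SD ≈ 7.90; a Normal approximation gives roughly [4.00, 44.72].
Exact: lower = 8.77; upper = 49.46.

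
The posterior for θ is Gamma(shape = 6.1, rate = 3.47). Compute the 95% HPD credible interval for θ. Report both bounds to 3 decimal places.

[0.523, 3.172]

The posterior is unimodal and skewed, so the HPD interval has equal density at both endpoints and is the shortest 95% interval.
Solving f(0.523) = f(3.172) with F(3.172) − F(0.523) = 0.95 gives [0.523, 3.172].
For comparison, the equal-tailed interval is [0.652, 3.403]; the HPD is narrower and shifted toward the mode.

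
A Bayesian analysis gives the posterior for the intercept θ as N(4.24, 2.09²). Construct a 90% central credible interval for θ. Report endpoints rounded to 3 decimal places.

[0.802, 7.678]

The posterior is symmetric, so the 90% equal-tailed interval is θ = 4.24 ± z·2.09 with z = 1.645.
Half-width: 1.645 × 2.09 = 3.438.
4.24 − 3.438 = 0.802; 4.24 + 3.438 = 7.678.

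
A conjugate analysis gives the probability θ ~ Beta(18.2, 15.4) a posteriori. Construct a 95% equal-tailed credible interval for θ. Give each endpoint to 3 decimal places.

Posterior: Beta(18.2, 15.4).
Equal-tailed 95% interval: the 0.025 and 0.975 quantiles of Beta(18.2, 15.4).
Posterior mean ≈ 0.542, SD ≈ 0.085; a Normal approximation gives roughly [0.376, 0.708].
Exact: F⁻¹(0.025) = 0.374; F⁻¹(0.975) = 0.704.

[0.374, 0.704]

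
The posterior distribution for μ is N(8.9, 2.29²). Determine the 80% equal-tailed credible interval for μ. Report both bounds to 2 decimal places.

The posterior is symmetric, so the 80% equal-tailed interval is μ = 8.9 ± z·2.29 with z = 1.282.
Half-width: 1.282 × 2.29 = 2.93.
8.9 − 2.93 = 5.97; 8.9 + 2.93 = 11.83.

[5.97, 11.83]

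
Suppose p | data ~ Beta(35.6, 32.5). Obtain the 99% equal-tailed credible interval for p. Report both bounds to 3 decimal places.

[0.369, 0.674]

Posterior: Beta(35.6, 32.5).
Equal-tailed 99% interval: the 0.005 and 0.995 quantiles of Beta(35.6, 32.5).
Posterior mean ≈ 0.523, SD ≈ 0.060; a Normal approximation gives roughly [0.368, 0.678].
Exact: F⁻¹(0.005) = 0.369; F⁻¹(0.995) = 0.674.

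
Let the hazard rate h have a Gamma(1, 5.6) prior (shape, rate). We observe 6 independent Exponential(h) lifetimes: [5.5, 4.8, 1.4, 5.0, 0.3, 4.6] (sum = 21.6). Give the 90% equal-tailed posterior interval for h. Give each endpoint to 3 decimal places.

Posterior: Gamma(1+6, 5.6+21.6) = Gamma(7, 27.2) (shape, rate).
Equal-tailed 90% interval: Gamma(7, 27.2) quantiles at 0.05 and 0.95.
Posterior mean ≈ 0.257, SD ≈ 0.097; a Normal approximation gives roughly [0.097, 0.417].
Exact: lower = 0.121; upper = 0.435.

[0.121, 0.435]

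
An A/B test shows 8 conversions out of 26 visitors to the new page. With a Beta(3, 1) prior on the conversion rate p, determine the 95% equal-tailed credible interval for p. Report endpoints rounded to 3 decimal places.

[0.207, 0.543]

Posterior: Beta(3+8, 1+18) = Beta(11, 19).
Equal-tailed 95% interval: the 0.025 and 0.975 quantiles of Beta(11, 19).
Posterior mean ≈ 0.367, SD ≈ 0.087; a Normal approximation gives roughly [0.197, 0.536].
Exact: F⁻¹(0.025) = 0.207; F⁻¹(0.975) = 0.543.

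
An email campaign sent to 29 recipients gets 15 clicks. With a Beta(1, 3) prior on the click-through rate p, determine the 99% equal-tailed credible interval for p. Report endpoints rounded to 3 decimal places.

Posterior: Beta(1+15, 3+14) = Beta(16, 17).
Equal-tailed 99% interval: the 0.005 and 0.995 quantiles of Beta(16, 17).
Posterior mean ≈ 0.485, SD ≈ 0.086; a Normal approximation gives roughly [0.264, 0.706].
Exact: F⁻¹(0.005) = 0.272; F⁻¹(0.995) = 0.701.

[0.272, 0.701]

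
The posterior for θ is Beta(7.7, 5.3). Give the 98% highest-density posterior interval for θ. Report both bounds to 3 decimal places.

The posterior is unimodal and skewed, so the HPD interval has equal density at both endpoints and is the shortest 98% interval.
Solving f(0.291) = f(0.872) with F(0.872) − F(0.291) = 0.98 gives [0.291, 0.872].
For comparison, the equal-tailed interval is [0.281, 0.863]; the HPD is narrower and shifted toward the mode.

[0.291, 0.872]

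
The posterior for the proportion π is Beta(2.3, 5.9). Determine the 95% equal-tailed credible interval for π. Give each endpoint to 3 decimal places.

Posterior: Beta(2.3, 5.9).
Equal-tailed 95% interval: the 0.025 and 0.975 quantiles of Beta(2.3, 5.9).
Posterior mean ≈ 0.280, SD ≈ 0.148; a Normal approximation gives roughly [-0.010, 0.571].
Exact: F⁻¹(0.025) = 0.051; F⁻¹(0.975) = 0.609.

[0.051, 0.609]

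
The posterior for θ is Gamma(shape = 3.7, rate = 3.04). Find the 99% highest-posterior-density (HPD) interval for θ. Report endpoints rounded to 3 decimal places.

The posterior is unimodal and skewed, so the HPD interval has equal density at both endpoints and is the shortest 99% interval.
Solving f(0.100) = f(3.174) with F(3.174) − F(0.100) = 0.99 gives [0.100, 3.174].
For comparison, the equal-tailed interval is [0.185, 3.446]; the HPD is narrower and shifted toward the mode.

[0.100, 3.174]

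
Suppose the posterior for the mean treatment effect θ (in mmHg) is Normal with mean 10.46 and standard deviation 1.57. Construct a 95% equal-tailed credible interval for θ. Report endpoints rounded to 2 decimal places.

The posterior is symmetric, so the 95% equal-tailed interval is θ = 10.46 ± z·1.57 with z = 1.960.
Half-width: 1.960 × 1.57 = 3.08.
10.46 − 3.08 = 7.38; 10.46 + 3.08 = 13.54.

[7.38, 13.54]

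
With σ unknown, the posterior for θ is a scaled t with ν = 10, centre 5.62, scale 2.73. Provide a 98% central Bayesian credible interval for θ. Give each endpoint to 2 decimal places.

[-1.93, 13.17]

The t_10 distribution is symmetric; the 98% interval is 5.62 ± t·2.73 with t_{0.99,10} = 2.764.
Half-width: 2.764 × 2.73 = 7.55.
5.62 − 7.55 = -1.93; 5.62 + 7.55 = 13.17.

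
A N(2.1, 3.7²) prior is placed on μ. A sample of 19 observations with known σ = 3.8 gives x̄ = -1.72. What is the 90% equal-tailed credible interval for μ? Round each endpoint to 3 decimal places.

[-2.915, -0.123]

Posterior precision = 1/3.7² + 19/3.8² = 0.0730 + 1.3158 = 1.3888, so posterior SD = 0.8485.
Posterior mean = (2.1/3.7² + 19·-1.72/3.8²) / 1.3888 = -1.5191.
Interval: -1.5191 ± 1.645 × 0.8485 → [-2.915, -0.123].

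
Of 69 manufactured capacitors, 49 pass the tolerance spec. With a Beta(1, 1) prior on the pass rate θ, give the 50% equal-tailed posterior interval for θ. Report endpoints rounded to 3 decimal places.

[0.669, 0.742]

Posterior: Beta(1+49, 1+20) = Beta(50, 21).
Equal-tailed 50% interval: the 0.25 and 0.75 quantiles of Beta(50, 21).
Posterior mean ≈ 0.704, SD ≈ 0.054; a Normal approximation gives roughly [0.668, 0.741].
Exact: F⁻¹(0.25) = 0.669; F⁻¹(0.75) = 0.742.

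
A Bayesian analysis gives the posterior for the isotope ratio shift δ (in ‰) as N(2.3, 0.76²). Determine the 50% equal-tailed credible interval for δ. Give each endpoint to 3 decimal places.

[1.787, 2.813]

The posterior is symmetric, so the 50% equal-tailed interval is δ = 2.3 ± z·0.76 with z = 0.674.
Half-width: 0.674 × 0.76 = 0.513.
2.3 − 0.513 = 1.787; 2.3 + 0.513 = 2.813.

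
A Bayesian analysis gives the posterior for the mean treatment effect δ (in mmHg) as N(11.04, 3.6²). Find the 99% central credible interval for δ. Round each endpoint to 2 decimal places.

The posterior is symmetric, so the 99% equal-tailed interval is δ = 11.04 ± z·3.6 with z = 2.576.
Half-width: 2.576 × 3.6 = 9.27.
11.04 − 9.27 = 1.77; 11.04 + 9.27 = 20.31.

[1.77, 20.31]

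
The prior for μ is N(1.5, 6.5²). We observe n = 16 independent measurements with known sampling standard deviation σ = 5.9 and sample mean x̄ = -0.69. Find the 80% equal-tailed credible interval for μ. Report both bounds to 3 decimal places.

Posterior precision = 1/6.5² + 16/5.9² = 0.0237 + 0.4596 = 0.4833, so posterior SD = 1.4384.
Posterior mean = (1.5/6.5² + 16·-0.69/5.9²) / 0.4833 = -0.5828.
Interval: -0.5828 ± 1.282 × 1.4384 → [-2.426, 1.261].

[-2.426, 1.261]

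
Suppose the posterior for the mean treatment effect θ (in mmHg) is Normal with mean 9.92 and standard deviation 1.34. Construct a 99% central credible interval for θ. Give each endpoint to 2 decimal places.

The posterior is symmetric, so the 99% equal-tailed interval is θ = 9.92 ± z·1.34 with z = 2.576.
Half-width: 2.576 × 1.34 = 3.45.
9.92 − 3.45 = 6.47; 9.92 + 3.45 = 13.37.

[6.47, 13.37]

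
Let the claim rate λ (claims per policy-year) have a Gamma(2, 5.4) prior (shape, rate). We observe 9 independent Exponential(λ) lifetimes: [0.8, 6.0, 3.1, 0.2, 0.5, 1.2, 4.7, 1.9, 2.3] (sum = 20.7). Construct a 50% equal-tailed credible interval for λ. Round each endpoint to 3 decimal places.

Posterior: Gamma(2+9, 5.4+20.7) = Gamma(11, 26.1) (shape, rate).
Equal-tailed 50% interval: Gamma(11, 26.1) quantiles at 0.25 and 0.75.
Posterior mean ≈ 0.421, SD ≈ 0.127; a Normal approximation gives roughly [0.336, 0.507].
Exact: lower = 0.330; upper = 0.499.

[0.330, 0.499]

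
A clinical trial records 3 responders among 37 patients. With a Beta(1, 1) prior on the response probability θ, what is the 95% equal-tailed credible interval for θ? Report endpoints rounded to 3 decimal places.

[0.029, 0.214]

Posterior: Beta(1+3, 1+34) = Beta(4, 35).
Equal-tailed 95% interval: the 0.025 and 0.975 quantiles of Beta(4, 35).
Posterior mean ≈ 0.103, SD ≈ 0.048; a Normal approximation gives roughly [0.009, 0.197].
Exact: F⁻¹(0.025) = 0.029; F⁻¹(0.975) = 0.214.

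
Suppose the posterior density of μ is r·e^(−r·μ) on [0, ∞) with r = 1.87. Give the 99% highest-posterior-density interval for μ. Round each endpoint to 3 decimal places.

[0.000, 2.463]

The exponential density is strictly decreasing on [0, ∞), so the HPD interval is anchored at 0: [0, q] with P(μ ≤ q) = 0.99.
q = −ln(1 − 0.99) / 1.87 = 4.6052 / 1.87 = 2.463.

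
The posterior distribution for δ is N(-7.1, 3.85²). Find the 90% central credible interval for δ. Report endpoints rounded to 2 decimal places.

The posterior is symmetric, so the 90% equal-tailed interval is δ = -7.1 ± z·3.85 with z = 1.645.
Half-width: 1.645 × 3.85 = 6.33.
-7.1 − 6.33 = -13.43; -7.1 + 6.33 = -0.77.

[-13.43, -0.77]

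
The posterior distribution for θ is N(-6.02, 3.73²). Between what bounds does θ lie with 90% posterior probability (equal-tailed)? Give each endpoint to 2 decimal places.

The posterior is symmetric, so the 90% equal-tailed interval is θ = -6.02 ± z·3.73 with z = 1.645.
Half-width: 1.645 × 3.73 = 6.14.
-6.02 − 6.14 = -12.16; -6.02 + 6.14 = 0.12.

[-12.16, 0.12]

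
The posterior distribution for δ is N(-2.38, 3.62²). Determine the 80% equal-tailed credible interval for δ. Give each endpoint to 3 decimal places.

The posterior is symmetric, so the 80% equal-tailed interval is δ = -2.38 ± z·3.62 with z = 1.282.
Half-width: 1.282 × 3.62 = 4.639.
-2.38 − 4.639 = -7.019; -2.38 + 4.639 = 2.259.

[-7.019, 2.259]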